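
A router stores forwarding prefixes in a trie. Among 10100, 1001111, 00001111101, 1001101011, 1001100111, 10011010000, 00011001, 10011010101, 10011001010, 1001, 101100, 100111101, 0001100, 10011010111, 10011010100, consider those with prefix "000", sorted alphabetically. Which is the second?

0001100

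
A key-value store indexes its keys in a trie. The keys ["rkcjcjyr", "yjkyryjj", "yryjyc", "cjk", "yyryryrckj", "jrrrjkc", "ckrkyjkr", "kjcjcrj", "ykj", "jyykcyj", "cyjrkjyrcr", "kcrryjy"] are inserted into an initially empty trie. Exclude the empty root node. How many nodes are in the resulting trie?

Trace insertions, counting only characters that open a new branch:
  "rkcjcjyr" → 8 new (r, k, c, j, c, j, y, r)
  "yjkyryjj" → 8 new (y, j, k, y, r, y, j, j)
  "yryjyc" → prefix "y" already present; 5 new (r, y, j, y, c)
  "cjk" → 3 new (c, j, k)
  "yyryryrckj" → prefix "y" already present; 9 new (y, r, y, r, y, r, c, k, j)
  "jrrrjkc" → 7 new (j, r, r, r, j, k, c)
  "ckrkyjkr" → prefix "c" already present; 7 new (k, r, k, y, j, k, r)
  "kjcjcrj" → 7 new (k, j, c, j, c, r, j)
  "ykj" → prefix "y" already present; 2 new (k, j)
  "jyykcyj" → prefix "j" already present; 6 new (y, y, k, c, y, j)
  "cyjrkjyrcr" → prefix "c" already present; 9 new (y, j, r, k, j, y, r, c, r)
  "kcrryjy" → prefix "k" already present; 6 new (c, r, r, y, j, y)
Total nodes = 8 + 8 + 5 + 3 + 9 + 7 + 7 + 7 + 2 + 6 + 9 + 6 = 77

77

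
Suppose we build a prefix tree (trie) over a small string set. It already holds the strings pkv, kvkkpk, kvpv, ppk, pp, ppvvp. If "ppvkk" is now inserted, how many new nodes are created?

Walking "ppvkk" from the root, the first 3 characters ("ppv") follow existing edges; "k" is the first miss.
Each of the 2 remaining characters creates one node.

2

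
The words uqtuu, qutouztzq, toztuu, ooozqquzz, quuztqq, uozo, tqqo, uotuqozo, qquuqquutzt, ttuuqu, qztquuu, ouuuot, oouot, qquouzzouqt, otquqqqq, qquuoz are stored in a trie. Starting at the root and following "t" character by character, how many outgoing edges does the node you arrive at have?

The children of the "t" node are the distinct next characters among strings starting with "t".
Distinct next characters after "t": o, q, t.
That node has 3 child edges.

3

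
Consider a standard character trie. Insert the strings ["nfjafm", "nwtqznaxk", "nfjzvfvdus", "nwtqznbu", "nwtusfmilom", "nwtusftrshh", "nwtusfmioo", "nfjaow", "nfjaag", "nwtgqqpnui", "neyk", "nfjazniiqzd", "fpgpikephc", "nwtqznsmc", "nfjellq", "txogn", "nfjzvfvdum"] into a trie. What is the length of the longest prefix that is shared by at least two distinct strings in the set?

Look for the deepest trie node that still has at least two words in its subtree.
"nfjzvfvdum" and "nfjzvfvdus" agree on "nfjzvfvdu" (9 characters) before diverging; nothing deeper is shared.
Longest shared-prefix length: 9

9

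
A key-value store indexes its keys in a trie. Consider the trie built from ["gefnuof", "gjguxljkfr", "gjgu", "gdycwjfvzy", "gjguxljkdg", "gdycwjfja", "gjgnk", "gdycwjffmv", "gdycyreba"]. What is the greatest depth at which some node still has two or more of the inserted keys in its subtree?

8

The deepest shared node is where two words last agree before diverging.
"gjguxljkdg" and "gjguxljkfr" agree on "gjguxljk" (8 characters) before diverging; nothing deeper is shared.
Longest shared-prefix length: 8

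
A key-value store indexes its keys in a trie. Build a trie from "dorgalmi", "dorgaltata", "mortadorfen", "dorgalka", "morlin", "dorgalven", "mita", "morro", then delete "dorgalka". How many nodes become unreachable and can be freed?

After clearing the end-marker at "dorgalka", prune upward until reaching a node still needed by another word.
The suffix "ka" (2 nodes) is used only by "dorgalka"; the node for "dorgal" still has the child "m", so pruning stops there.
Nodes removed: 2

2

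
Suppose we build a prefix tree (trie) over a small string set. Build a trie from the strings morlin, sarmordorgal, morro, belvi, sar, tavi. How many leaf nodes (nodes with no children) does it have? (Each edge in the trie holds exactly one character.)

A leaf is a node with no children — equivalently, the end of a word that is not a proper prefix of any other stored word.
Those words: "belvi", "morlin", "morro", "sarmordorgal", "tavi"
Leaf count: 5

5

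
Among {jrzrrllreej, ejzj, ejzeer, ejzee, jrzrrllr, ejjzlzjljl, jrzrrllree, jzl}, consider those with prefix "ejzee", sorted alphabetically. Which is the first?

Words with prefix "ejzee", in lexicographic order: "ejzee", "ejzeer"
Position 1: ejzee

ejzee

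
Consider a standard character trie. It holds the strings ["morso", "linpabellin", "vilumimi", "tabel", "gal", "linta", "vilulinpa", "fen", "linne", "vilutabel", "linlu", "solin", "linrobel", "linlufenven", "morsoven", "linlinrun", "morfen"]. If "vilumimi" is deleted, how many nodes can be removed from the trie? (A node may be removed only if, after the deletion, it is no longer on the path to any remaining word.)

4

Walk "vilumimi" from the leaf back toward the root, removing each node that no remaining word uses.
The suffix "mimi" (4 nodes) is used only by "vilumimi"; the node for "vilu" still has the child "l", so pruning stops there.
Nodes removed: 4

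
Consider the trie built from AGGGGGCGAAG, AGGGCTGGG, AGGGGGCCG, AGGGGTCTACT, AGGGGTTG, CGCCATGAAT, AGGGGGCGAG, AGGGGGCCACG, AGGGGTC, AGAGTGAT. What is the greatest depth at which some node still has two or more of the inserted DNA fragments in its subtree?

9

Look for the deepest trie node that still has at least two words in its subtree.
"AGGGGGCGAAG" and "AGGGGGCGAG" agree on "AGGGGGCGA" (9 characters) before diverging; nothing deeper is shared.
Longest shared-prefix length: 9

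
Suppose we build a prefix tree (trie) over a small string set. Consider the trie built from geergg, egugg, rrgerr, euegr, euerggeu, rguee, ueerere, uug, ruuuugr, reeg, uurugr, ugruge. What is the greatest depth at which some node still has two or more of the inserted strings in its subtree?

Equivalently: take the maximum, over all pairs, of their longest common prefix length.
"euegr" and "euerggeu" agree on "eue" (3 characters) before diverging; nothing deeper is shared.
Longest shared-prefix length: 3

3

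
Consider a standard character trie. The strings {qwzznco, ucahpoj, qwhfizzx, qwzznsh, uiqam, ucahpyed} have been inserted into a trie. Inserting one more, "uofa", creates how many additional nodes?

3

The longest prefix of "uofa" already in the trie is "u" (length 1).
Each of the 3 remaining characters creates one node.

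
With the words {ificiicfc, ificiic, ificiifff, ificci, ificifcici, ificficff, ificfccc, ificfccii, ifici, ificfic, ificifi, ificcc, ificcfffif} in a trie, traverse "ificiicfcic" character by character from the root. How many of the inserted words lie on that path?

Walk "ificiicfcic" from the root; an end-of-word marker is hit whenever a stored word is a prefix of "ificiicfcic".
Prefixes of the query that are stored words: "ifici", "ificiic", "ificiicfc"
Count: 3

3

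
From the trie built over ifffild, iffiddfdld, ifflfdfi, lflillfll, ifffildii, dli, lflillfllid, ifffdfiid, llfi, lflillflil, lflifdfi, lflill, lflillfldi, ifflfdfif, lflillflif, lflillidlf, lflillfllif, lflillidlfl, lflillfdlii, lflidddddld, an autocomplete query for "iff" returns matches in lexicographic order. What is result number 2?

ifffild

Filter for "iff…" and sort: "ifffdfiid", "ifffild", "ifffildii", "iffiddfdld", "ifflfdfi", "ifflfdfif"
Position 2: ifffild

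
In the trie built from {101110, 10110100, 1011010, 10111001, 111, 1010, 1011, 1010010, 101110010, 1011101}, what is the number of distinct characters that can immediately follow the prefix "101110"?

2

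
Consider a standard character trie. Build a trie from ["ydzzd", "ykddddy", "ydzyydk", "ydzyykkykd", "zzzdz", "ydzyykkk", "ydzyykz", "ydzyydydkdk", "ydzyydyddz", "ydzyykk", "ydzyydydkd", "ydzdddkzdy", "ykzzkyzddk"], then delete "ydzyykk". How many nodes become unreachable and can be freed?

Walk "ydzyykk" from the leaf back toward the root, removing each node that no remaining word uses.
Every node on "ydzyykk" is still needed (e.g. by "ydzyykkykd"), so nothing is freed.
Nodes removed: 0

0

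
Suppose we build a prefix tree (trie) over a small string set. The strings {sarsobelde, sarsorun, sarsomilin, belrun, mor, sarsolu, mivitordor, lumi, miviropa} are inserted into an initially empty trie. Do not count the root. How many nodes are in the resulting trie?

46

Trace insertions, counting only characters that open a new branch:
  "sarsobelde" → 10 new (s, a, r, s, o, b, e, l, d, e)
  "sarsorun" → prefix "sarso" already present; 3 new (r, u, n)
  "sarsomilin" → prefix "sarso" already present; 5 new (m, i, l, i, n)
  "belrun" → 6 new (b, e, l, r, u, n)
  "mor" → 3 new (m, o, r)
  "sarsolu" → prefix "sarso" already present; 2 new (l, u)
  "mivitordor" → prefix "m" already present; 9 new (i, v, i, t, o, r, d, o, r)
  "lumi" → 4 new (l, u, m, i)
  "miviropa" → prefix "mivi" already present; 4 new (r, o, p, a)
Total nodes = 10 + 3 + 5 + 6 + 3 + 2 + 9 + 4 + 4 = 46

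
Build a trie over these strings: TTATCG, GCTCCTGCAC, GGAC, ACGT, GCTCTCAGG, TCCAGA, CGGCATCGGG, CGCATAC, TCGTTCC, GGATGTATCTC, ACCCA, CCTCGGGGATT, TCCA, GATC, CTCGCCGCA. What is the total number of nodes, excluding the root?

Insert word by word; a character creates a node only if that edge doesn't already exist:
  "TTATCG" → 6 new (T, T, A, T, C, G)
  "GCTCCTGCAC" → 10 new (G, C, T, C, C, T, G, C, A, C)
  "GGAC" → prefix "G" already present; 3 new (G, A, C)
  "ACGT" → 4 new (A, C, G, T)
  "GCTCTCAGG" → prefix "GCTC" already present; 5 new (T, C, A, G, G)
  "TCCAGA" → prefix "T" already present; 5 new (C, C, A, G, A)
  "CGGCATCGGG" → 10 new (C, G, G, C, A, T, C, G, G, G)
  "CGCATAC" → prefix "CG" already present; 5 new (C, A, T, A, C)
  "TCGTTCC" → prefix "TC" already present; 5 new (G, T, T, C, C)
  "GGATGTATCTC" → prefix "GGA" already present; 8 new (T, G, T, A, T, C, T, C)
  "ACCCA" → prefix "AC" already present; 3 new (C, C, A)
  "CCTCGGGGATT" → prefix "C" already present; 10 new (C, T, C, G, G, G, G, A, T, T)
  "TCCA" → prefix "TCCA" already present; 0 new (none)
  "GATC" → prefix "G" already present; 3 new (A, T, C)
  "CTCGCCGCA" → prefix "C" already present; 8 new (T, C, G, C, C, G, C, A)
Total nodes = 6 + 10 + 3 + 4 + 5 + 5 + 10 + 5 + 5 + 8 + 3 + 10 + 0 + 3 + 8 = 85

85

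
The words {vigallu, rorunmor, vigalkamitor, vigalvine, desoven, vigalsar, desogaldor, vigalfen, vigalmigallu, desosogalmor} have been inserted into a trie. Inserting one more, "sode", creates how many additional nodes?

4

Nothing in the trie begins with "s"; the whole of "sode" is new.
4 − 0 = 4 new nodes.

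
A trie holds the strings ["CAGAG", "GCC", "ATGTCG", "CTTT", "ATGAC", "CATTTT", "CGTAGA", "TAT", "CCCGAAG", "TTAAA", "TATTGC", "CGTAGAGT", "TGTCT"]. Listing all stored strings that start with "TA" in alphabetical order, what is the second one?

DFS of the "TA" subtree visits, in order: "TAT", "TATTGC"
Position 2: TATTGC

TATTGC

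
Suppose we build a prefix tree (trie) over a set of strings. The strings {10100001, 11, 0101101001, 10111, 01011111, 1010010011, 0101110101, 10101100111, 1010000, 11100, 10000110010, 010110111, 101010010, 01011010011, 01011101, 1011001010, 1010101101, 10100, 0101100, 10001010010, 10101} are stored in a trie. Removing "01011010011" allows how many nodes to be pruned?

After clearing the end-marker at "01011010011", prune upward until reaching a node still needed by another word.
The suffix "1" (1 node) is used only by "01011010011"; "0101101001" is itself a stored word, so pruning stops there.
Nodes removed: 1

1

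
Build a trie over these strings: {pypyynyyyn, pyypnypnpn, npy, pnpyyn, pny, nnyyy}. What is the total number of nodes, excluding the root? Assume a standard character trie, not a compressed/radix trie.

Trace insertions, counting only characters that open a new branch:
  "pypyynyyyn" → 10 new (p, y, p, y, y, n, y, y, y, n)
  "pyypnypnpn" → prefix "py" already present; 8 new (y, p, n, y, p, n, p, n)
  "npy" → 3 new (n, p, y)
  "pnpyyn" → prefix "p" already present; 5 new (n, p, y, y, n)
  "pny" → prefix "pn" already present; 1 new (y)
  "nnyyy" → prefix "n" already present; 4 new (n, y, y, y)
Total nodes = 10 + 8 + 3 + 5 + 1 + 4 = 31

31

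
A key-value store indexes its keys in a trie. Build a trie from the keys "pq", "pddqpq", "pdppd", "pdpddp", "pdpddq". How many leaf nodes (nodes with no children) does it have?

Leaves are exactly the stored words that no other stored word extends.
Those words: "pddqpq", "pdpddp", "pdpddq", "pdppd", "pq"
Leaf count: 5

5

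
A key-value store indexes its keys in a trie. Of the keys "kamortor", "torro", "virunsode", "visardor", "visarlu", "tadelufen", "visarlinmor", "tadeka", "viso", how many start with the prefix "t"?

Traverse to the node for "t", then collect every word in that subtree.
Words under "t": tadeka, tadelufen, torro
Count: 3

3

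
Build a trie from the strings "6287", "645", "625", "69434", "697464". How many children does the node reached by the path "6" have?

Walk "6" from the root, arriving at one node.
Characters that immediately follow "6" among the stored strings: {2, 4, 9}.
That node has 3 child edges.

3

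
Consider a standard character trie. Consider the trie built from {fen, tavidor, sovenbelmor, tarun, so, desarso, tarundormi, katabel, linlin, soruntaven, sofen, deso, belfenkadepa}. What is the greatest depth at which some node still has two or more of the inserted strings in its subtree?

5

The deepest shared node is where two words last agree before diverging.
"tarun" and "tarundormi" agree on "tarun" (5 characters) before diverging; nothing deeper is shared.
Longest shared-prefix length: 5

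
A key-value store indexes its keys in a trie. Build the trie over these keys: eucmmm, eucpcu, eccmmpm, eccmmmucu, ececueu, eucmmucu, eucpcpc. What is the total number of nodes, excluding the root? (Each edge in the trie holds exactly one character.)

29

Trace insertions, counting only characters that open a new branch:
  "eucmmm" → 6 new (e, u, c, m, m, m)
  "eucpcu" → prefix "euc" already present; 3 new (p, c, u)
  "eccmmpm" → prefix "e" already present; 6 new (c, c, m, m, p, m)
  "eccmmmucu" → prefix "eccmm" already present; 4 new (m, u, c, u)
  "ececueu" → prefix "ec" already present; 5 new (e, c, u, e, u)
  "eucmmucu" → prefix "eucmm" already present; 3 new (u, c, u)
  "eucpcpc" → prefix "eucpc" already present; 2 new (p, c)
Total nodes = 6 + 3 + 6 + 4 + 5 + 3 + 2 = 29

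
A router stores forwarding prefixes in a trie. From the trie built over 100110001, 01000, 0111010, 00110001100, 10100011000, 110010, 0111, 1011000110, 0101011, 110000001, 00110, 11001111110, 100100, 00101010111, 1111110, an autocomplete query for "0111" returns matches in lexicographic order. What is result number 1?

0111

Words with prefix "0111", in lexicographic order: "0111", "0111010"
The 1st is 0111.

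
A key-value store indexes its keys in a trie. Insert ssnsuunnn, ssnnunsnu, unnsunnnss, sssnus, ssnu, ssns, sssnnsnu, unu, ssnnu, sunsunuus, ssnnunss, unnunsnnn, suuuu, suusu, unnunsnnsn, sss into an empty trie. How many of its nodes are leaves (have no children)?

13

Leaves are exactly the stored words that no other stored word extends.
Those words: "ssnnunsnu", "ssnnunss", "ssnsuunnn", "ssnu", "sssnnsnu", "sssnus", "sunsunuus", "suusu", "suuuu", "unnsunnnss", "unnunsnnn", "unnunsnnsn", "unu"
Leaf count: 13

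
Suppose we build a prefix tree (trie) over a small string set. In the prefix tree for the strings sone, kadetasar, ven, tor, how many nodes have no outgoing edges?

4

Leaves are exactly the stored words that no other stored word extends.
Those words: "kadetasar", "sone", "tor", "ven"
Leaf count: 4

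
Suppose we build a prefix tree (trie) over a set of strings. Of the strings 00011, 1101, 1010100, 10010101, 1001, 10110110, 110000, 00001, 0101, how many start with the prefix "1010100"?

Traverse to the node for "1010100", then collect every word in that subtree.
Words under "1010100": 1010100
Count: 1

1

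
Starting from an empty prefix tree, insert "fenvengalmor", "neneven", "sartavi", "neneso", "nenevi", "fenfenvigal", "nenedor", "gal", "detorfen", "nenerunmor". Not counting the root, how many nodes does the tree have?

57

Count nodes per top-level branch (shared prefixes stored once):
  'd'-branch (detorfen): 8 nodes
  'f'-branch (fenfenvigal, fenvengalmor): 20 nodes
  'g'-branch (gal): 3 nodes
  'n'-branch (nenedor, nenerunmor, neneso, neneven, nenevi): 19 nodes
  's'-branch (sartavi): 7 nodes
Sum: 57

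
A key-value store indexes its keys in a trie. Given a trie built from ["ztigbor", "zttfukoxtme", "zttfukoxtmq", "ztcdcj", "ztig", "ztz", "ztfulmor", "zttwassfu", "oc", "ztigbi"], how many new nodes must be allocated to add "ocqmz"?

Walking "ocqmz" from the root, the first 2 characters ("oc") follow existing edges; "q" is the first miss.
So 5 − 2 = 3 new nodes.

3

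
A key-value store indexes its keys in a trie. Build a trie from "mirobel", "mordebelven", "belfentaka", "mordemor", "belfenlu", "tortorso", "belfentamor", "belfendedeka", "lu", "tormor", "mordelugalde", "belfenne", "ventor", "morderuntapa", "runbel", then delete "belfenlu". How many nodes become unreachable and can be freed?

A node on "belfenlu"'s path can go only if nothing else ends at it or branches off below it.
The suffix "lu" (2 nodes) is used only by "belfenlu"; the node for "belfen" still has the child "t", so pruning stops there.
Nodes removed: 2

2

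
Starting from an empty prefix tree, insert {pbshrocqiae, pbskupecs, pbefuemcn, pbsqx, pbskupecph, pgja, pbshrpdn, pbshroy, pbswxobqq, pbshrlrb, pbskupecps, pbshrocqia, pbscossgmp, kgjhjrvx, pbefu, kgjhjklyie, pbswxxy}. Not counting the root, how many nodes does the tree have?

67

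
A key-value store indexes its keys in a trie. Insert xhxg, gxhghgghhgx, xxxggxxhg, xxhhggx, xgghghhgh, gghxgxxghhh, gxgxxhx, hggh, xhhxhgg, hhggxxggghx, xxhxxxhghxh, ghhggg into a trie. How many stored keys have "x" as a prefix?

Walk to "x"; the words in its subtree are exactly those with that prefix.
Matches: "xgghghhgh", "xhhxhgg", "xhxg", "xxhhggx", "xxhxxxhghxh", "xxxggxxhg"
Count: 6

6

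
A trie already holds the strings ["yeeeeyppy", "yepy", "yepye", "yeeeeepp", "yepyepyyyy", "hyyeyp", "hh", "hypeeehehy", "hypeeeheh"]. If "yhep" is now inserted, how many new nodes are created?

3

The longest prefix of "yhep" already in the trie is "y" (length 1).
Each of the 3 remaining characters creates one node.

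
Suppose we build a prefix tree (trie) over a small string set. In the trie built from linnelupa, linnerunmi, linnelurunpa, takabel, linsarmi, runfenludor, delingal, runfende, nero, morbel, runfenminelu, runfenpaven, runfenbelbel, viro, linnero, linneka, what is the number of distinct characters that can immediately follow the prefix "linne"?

The children of the "linne" node are the distinct next characters among strings starting with "linne".
Characters that immediately follow "linne" among the stored strings: {k, l, r}.
That node has 3 child edges.

3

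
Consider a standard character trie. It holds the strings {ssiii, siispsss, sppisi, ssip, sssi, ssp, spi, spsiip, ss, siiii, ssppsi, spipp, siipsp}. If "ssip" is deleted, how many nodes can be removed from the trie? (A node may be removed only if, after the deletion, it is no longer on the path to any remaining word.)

1

After clearing the end-marker at "ssip", prune upward until reaching a node still needed by another word.
The suffix "p" (1 node) is used only by "ssip"; the node for "ssi" still has the child "i", so pruning stops there.
Nodes removed: 1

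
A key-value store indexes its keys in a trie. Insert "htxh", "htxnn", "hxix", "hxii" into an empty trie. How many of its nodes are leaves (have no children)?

4

A leaf is a node with no children — equivalently, the end of a word that is not a proper prefix of any other stored word.
Those words: "htxh", "htxnn", "hxii", "hxix"
Leaf count: 4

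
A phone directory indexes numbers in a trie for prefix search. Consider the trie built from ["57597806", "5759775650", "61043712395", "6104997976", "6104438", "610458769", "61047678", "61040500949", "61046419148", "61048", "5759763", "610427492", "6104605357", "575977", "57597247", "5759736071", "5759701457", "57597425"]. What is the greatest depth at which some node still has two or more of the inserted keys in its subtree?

Look for the deepest trie node that still has at least two words in its subtree.
"575977" and "5759775650" agree on "575977" (6 characters) before diverging; nothing deeper is shared.
Longest shared-prefix length: 6

6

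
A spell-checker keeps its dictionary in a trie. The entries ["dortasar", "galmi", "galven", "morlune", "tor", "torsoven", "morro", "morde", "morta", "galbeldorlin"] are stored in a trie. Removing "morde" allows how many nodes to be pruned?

2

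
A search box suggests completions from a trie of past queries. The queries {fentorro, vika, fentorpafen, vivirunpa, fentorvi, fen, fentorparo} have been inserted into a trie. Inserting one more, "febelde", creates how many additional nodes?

Walking "febelde" from the root, the first 2 characters ("fe") follow existing edges; "b" is the first miss.
Each of the 5 remaining characters creates one node.

5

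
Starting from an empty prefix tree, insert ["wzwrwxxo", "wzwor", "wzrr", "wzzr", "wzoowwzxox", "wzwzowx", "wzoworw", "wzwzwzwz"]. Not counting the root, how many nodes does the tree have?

34

Trace insertions, counting only characters that open a new branch:
  "wzwrwxxo" → 8 new (w, z, w, r, w, x, x, o)
  "wzwor" → prefix "wzw" already present; 2 new (o, r)
  "wzrr" → prefix "wz" already present; 2 new (r, r)
  "wzzr" → prefix "wz" already present; 2 new (z, r)
  "wzoowwzxox" → prefix "wz" already present; 8 new (o, o, w, w, z, x, o, x)
  "wzwzowx" → prefix "wzw" already present; 4 new (z, o, w, x)
  "wzoworw" → prefix "wzo" already present; 4 new (w, o, r, w)
  "wzwzwzwz" → prefix "wzwz" already present; 4 new (w, z, w, z)
Total nodes = 8 + 2 + 2 + 2 + 8 + 4 + 4 + 4 = 34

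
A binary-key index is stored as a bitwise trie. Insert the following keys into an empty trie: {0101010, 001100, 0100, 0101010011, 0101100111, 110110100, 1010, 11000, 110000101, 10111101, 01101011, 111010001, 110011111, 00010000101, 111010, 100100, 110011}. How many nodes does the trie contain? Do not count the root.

Count nodes per top-level branch (shared prefixes stored once):
  '0'-branch (00010000101, 001100, 0100, 0101010, 0101010011, 0101100111, 01101011): 37 nodes
  '1'-branch (100100, 1010, 10111101, 11000, 110000101, 110011, 110011111, 110110100, 111010, 111010001): 39 nodes
Sum: 76

76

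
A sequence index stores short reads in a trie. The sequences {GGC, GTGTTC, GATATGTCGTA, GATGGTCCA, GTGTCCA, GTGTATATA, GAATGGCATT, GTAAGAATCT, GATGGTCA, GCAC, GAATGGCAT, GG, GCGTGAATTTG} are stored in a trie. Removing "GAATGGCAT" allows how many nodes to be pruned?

Walk "GAATGGCAT" from the leaf back toward the root, removing each node that no remaining word uses.
Every node on "GAATGGCAT" is still needed (e.g. by "GAATGGCATT"), so nothing is freed.
Nodes removed: 0

0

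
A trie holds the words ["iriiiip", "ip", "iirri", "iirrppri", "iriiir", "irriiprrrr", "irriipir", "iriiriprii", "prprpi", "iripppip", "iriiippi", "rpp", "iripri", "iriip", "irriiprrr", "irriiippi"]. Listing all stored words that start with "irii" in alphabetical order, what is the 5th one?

iriiriprii

Words with prefix "irii", in lexicographic order: "iriiiip", "iriiippi", "iriiir", "iriip", "iriiriprii"
The 5th is iriiriprii.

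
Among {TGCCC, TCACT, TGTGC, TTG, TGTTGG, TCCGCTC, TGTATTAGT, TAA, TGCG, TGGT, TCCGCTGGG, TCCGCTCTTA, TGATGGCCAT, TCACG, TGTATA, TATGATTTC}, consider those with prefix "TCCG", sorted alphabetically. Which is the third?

Filter for "TCCG…" and sort: "TCCGCTC", "TCCGCTCTTA", "TCCGCTGGG"
Position 3: TCCGCTGGG

TCCGCTGGG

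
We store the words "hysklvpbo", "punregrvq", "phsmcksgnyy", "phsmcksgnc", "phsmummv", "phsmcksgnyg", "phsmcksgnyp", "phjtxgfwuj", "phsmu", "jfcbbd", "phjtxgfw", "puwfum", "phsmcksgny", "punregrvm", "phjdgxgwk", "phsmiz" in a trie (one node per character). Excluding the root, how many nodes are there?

Insert word by word; a character creates a node only if that edge doesn't already exist:
  "hysklvpbo" → 9 new (h, y, s, k, l, v, p, b, o)
  "punregrvq" → 9 new (p, u, n, r, e, g, r, v, q)
  "phsmcksgnyy" → prefix "p" already present; 10 new (h, s, m, c, k, s, g, n, y, y)
  "phsmcksgnc" → prefix "phsmcksgn" already present; 1 new (c)
  "phsmummv" → prefix "phsm" already present; 4 new (u, m, m, v)
  "phsmcksgnyg" → prefix "phsmcksgny" already present; 1 new (g)
  "phsmcksgnyp" → prefix "phsmcksgny" already present; 1 new (p)
  "phjtxgfwuj" → prefix "ph" already present; 8 new (j, t, x, g, f, w, u, j)
  "phsmu" → prefix "phsmu" already present; 0 new (none)
  "jfcbbd" → 6 new (j, f, c, b, b, d)
  "phjtxgfw" → prefix "phjtxgfw" already present; 0 new (none)
  "puwfum" → prefix "pu" already present; 4 new (w, f, u, m)
  "phsmcksgny" → prefix "phsmcksgny" already present; 0 new (none)
  "punregrvm" → prefix "punregrv" already present; 1 new (m)
  "phjdgxgwk" → prefix "phj" already present; 6 new (d, g, x, g, w, k)
  "phsmiz" → prefix "phsm" already present; 2 new (i, z)
Total nodes = 9 + 9 + 10 + 1 + 4 + 1 + 1 + 8 + 0 + 6 + 0 + 4 + 0 + 1 + 6 + 2 = 62

62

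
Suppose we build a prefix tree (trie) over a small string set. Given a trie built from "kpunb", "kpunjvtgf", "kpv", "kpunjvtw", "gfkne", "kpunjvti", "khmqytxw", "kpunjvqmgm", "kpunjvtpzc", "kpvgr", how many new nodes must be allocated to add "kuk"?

2

Walking "kuk" from the root, the first 1 characters ("k") follow existing edges; "u" is the first miss.
So 3 − 1 = 2 new nodes.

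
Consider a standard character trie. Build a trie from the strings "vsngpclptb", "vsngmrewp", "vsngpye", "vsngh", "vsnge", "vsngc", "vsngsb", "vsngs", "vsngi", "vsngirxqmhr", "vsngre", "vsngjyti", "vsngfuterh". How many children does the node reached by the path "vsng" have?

10

Walk "vsng" from the root, arriving at one node.
Characters that immediately follow "vsng" among the stored strings: {c, e, f, h, i, j, m, p, r, s}.
That node has 10 child edges.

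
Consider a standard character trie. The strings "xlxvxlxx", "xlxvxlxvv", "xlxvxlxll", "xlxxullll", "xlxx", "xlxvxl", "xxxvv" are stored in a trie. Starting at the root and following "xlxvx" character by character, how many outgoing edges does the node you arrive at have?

Walk "xlxvx" from the root, arriving at one node.
Characters that immediately follow "xlxvx" among the stored strings: {l}.
That node has 1 child edge.

1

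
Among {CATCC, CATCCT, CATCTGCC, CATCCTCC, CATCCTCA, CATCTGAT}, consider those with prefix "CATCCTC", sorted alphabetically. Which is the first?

Filter for "CATCCTC…" and sort: "CATCCTCA", "CATCCTCC"
The 1st is CATCCTCA.

CATCCTCA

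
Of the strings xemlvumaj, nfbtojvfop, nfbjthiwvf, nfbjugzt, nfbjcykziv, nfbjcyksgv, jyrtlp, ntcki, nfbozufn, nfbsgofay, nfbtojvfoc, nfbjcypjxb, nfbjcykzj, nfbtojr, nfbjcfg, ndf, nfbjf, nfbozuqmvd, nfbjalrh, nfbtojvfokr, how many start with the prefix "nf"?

Traverse to the node for "nf", then collect every word in that subtree.
Words under "nf": nfbjalrh, nfbjcfg, nfbjcyksgv, nfbjcykziv, nfbjcykzj, nfbjcypjxb, nfbjf, nfbjthiwvf, nfbjugzt, nfbozufn, nfbozuqmvd, nfbsgofay, nfbtojr, nfbtojvfoc, nfbtojvfokr, nfbtojvfop
Count: 16

16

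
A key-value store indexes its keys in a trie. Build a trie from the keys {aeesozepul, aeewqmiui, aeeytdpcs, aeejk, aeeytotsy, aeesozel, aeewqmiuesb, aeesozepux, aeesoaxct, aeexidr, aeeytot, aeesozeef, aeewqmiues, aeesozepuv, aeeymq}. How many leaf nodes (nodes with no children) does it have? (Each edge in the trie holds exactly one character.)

13

Leaves are exactly the stored words that no other stored word extends.
Those words: "aeejk", "aeesoaxct", "aeesozeef", "aeesozel", "aeesozepul", "aeesozepuv", "aeesozepux", "aeewqmiuesb", "aeewqmiui", "aeexidr", "aeeymq", "aeeytdpcs", "aeeytotsy"
Leaf count: 13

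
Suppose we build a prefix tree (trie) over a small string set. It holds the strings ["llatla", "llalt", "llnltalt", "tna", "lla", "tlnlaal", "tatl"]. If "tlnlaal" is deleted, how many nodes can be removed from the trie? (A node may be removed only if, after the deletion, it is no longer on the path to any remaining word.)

Walk "tlnlaal" from the leaf back toward the root, removing each node that no remaining word uses.
The suffix "lnlaal" (6 nodes) is used only by "tlnlaal"; the node for "t" still has the child "n", so pruning stops there.
Nodes removed: 6

6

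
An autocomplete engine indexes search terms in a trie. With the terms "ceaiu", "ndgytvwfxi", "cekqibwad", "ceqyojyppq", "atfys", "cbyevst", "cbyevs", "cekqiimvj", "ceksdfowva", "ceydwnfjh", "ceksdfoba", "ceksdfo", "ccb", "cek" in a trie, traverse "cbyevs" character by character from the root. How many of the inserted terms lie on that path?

1

Traverse "cbyevs" character by character; count nodes along the way that are marked as word ends.
Prefixes of the query that are stored words: "cbyevs"
Count: 1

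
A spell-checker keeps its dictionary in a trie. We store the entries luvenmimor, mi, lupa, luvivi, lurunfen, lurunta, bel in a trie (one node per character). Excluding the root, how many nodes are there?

28

Trace insertions, counting only characters that open a new branch:
  "luvenmimor" → 10 new (l, u, v, e, n, m, i, m, o, r)
  "mi" → 2 new (m, i)
  "lupa" → prefix "lu" already present; 2 new (p, a)
  "luvivi" → prefix "luv" already present; 3 new (i, v, i)
  "lurunfen" → prefix "lu" already present; 6 new (r, u, n, f, e, n)
  "lurunta" → prefix "lurun" already present; 2 new (t, a)
  "bel" → 3 new (b, e, l)
Total nodes = 10 + 2 + 2 + 3 + 6 + 2 + 3 = 28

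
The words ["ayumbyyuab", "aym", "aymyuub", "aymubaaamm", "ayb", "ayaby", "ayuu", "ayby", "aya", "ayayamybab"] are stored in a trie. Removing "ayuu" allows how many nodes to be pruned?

After clearing the end-marker at "ayuu", prune upward until reaching a node still needed by another word.
The suffix "u" (1 node) is used only by "ayuu"; the node for "ayu" still has the child "m", so pruning stops there.
Nodes removed: 1

1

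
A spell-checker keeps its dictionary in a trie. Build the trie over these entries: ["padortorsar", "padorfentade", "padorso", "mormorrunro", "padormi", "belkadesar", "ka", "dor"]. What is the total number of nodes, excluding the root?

For each word, the new-node count is its length minus the longest prefix already in the trie:
  "padortorsar" → 11 new (p, a, d, o, r, t, o, r, s, a, r)
  "padorfentade" → prefix "pador" already present; 7 new (f, e, n, t, a, d, e)
  "padorso" → prefix "pador" already present; 2 new (s, o)
  "mormorrunro" → 11 new (m, o, r, m, o, r, r, u, n, r, o)
  "padormi" → prefix "pador" already present; 2 new (m, i)
  "belkadesar" → 10 new (b, e, l, k, a, d, e, s, a, r)
  "ka" → 2 new (k, a)
  "dor" → 3 new (d, o, r)
Total nodes = 11 + 7 + 2 + 11 + 2 + 10 + 2 + 3 = 48

48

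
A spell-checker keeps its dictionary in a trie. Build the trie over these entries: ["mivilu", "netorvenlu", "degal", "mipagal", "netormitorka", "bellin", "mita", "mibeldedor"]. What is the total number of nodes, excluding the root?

49

Trace insertions, counting only characters that open a new branch:
  "mivilu" → 6 new (m, i, v, i, l, u)
  "netorvenlu" → 10 new (n, e, t, o, r, v, e, n, l, u)
  "degal" → 5 new (d, e, g, a, l)
  "mipagal" → prefix "mi" already present; 5 new (p, a, g, a, l)
  "netormitorka" → prefix "netor" already present; 7 new (m, i, t, o, r, k, a)
  "bellin" → 6 new (b, e, l, l, i, n)
  "mita" → prefix "mi" already present; 2 new (t, a)
  "mibeldedor" → prefix "mi" already present; 8 new (b, e, l, d, e, d, o, r)
Total nodes = 6 + 10 + 5 + 5 + 7 + 6 + 2 + 8 = 49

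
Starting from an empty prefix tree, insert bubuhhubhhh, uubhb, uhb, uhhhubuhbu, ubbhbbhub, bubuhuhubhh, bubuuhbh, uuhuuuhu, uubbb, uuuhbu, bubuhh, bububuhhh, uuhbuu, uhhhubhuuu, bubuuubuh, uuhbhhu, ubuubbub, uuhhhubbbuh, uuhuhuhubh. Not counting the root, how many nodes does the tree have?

95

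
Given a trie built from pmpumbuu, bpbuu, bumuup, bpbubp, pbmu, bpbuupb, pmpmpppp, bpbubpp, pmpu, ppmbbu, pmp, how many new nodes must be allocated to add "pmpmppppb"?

Walking "pmpmppppb" from the root, the first 8 characters ("pmpmpppp") follow existing edges; "b" is the first miss.
Each of the 1 remaining characters creates one node.

1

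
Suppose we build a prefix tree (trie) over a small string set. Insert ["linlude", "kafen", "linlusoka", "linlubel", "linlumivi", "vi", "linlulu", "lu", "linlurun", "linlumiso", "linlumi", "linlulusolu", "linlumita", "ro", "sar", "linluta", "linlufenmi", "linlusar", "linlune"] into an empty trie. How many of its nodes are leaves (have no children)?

A leaf is a node with no children — equivalently, the end of a word that is not a proper prefix of any other stored word.
Those words: "kafen", "linlubel", "linlude", "linlufenmi", "linlulusolu", "linlumiso", "linlumita", "linlumivi", "linlune", "linlurun", "linlusar", "linlusoka", "linluta", "lu", "ro", "sar", "vi"
Leaf count: 17

17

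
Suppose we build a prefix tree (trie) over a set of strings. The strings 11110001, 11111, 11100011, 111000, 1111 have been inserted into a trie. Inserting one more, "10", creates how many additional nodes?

1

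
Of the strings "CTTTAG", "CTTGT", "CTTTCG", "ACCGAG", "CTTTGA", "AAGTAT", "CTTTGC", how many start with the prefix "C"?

Traverse to the node for "C", then collect every word in that subtree.
Matches: "CTTGT", "CTTTAG", "CTTTCG", "CTTTGA", "CTTTGC"
Count: 5

5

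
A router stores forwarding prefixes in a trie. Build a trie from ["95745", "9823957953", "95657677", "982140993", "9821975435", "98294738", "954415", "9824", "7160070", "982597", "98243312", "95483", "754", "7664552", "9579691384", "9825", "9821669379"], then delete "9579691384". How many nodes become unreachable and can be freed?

7

After clearing the end-marker at "9579691384", prune upward until reaching a node still needed by another word.
The suffix "9691384" (7 nodes) is used only by "9579691384"; the node for "957" still has the child "4", so pruning stops there.
Nodes removed: 7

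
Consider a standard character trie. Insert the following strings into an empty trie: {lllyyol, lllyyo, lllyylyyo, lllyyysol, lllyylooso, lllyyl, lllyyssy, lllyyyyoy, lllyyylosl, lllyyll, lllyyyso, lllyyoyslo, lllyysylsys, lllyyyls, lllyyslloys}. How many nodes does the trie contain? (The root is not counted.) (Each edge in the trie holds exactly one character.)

For each word, the new-node count is its length minus the longest prefix already in the trie:
  "lllyyol" → 7 new (l, l, l, y, y, o, l)
  "lllyyo" → prefix "lllyyo" already present; 0 new (none)
  "lllyylyyo" → prefix "lllyy" already present; 4 new (l, y, y, o)
  "lllyyysol" → prefix "lllyy" already present; 4 new (y, s, o, l)
  "lllyylooso" → prefix "lllyyl" already present; 4 new (o, o, s, o)
  "lllyyl" → prefix "lllyyl" already present; 0 new (none)
  "lllyyssy" → prefix "lllyy" already present; 3 new (s, s, y)
  "lllyyyyoy" → prefix "lllyyy" already present; 3 new (y, o, y)
  "lllyyylosl" → prefix "lllyyy" already present; 4 new (l, o, s, l)
  "lllyyll" → prefix "lllyyl" already present; 1 new (l)
  "lllyyyso" → prefix "lllyyyso" already present; 0 new (none)
  "lllyyoyslo" → prefix "lllyyo" already present; 4 new (y, s, l, o)
  "lllyysylsys" → prefix "lllyys" already present; 5 new (y, l, s, y, s)
  "lllyyyls" → prefix "lllyyyl" already present; 1 new (s)
  "lllyyslloys" → prefix "lllyys" already present; 5 new (l, l, o, y, s)
Total nodes = 7 + 0 + 4 + 4 + 4 + 0 + 3 + 3 + 4 + 1 + 0 + 4 + 5 + 1 + 5 = 45

45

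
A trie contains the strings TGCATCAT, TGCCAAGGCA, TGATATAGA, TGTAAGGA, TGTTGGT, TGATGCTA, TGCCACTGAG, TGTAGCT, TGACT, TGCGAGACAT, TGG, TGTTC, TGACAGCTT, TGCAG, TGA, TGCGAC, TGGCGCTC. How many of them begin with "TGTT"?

Walk to "TGTT"; the words in its subtree are exactly those with that prefix.
Words under "TGTT": TGTTC, TGTTGGT
Count: 2

2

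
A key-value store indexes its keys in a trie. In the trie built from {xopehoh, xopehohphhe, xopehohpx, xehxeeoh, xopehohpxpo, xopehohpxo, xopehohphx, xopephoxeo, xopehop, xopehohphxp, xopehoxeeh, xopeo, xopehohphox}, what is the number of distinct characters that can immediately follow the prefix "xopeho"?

The children of the "xopeho" node are the distinct next characters among strings starting with "xopeho".
Distinct next characters after "xopeho": h, p, x.
That node has 3 child edges.

3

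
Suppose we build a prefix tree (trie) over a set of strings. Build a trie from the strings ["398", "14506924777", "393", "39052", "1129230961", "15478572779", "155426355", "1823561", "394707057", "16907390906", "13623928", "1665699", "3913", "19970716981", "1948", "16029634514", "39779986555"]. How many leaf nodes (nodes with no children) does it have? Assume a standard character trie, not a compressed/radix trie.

A leaf is a node with no children — equivalently, the end of a word that is not a proper prefix of any other stored word.
Those words: "1129230961", "13623928", "14506924777", "15478572779", "155426355", "16029634514", "1665699", "16907390906", "1823561", "1948", "19970716981", "39052", "3913", "393", "394707057", "39779986555", "398"
Leaf count: 17

17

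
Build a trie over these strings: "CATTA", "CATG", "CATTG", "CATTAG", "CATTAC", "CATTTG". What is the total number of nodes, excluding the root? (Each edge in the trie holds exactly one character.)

For each word, the new-node count is its length minus the longest prefix already in the trie:
  "CATTA" → 5 new (C, A, T, T, A)
  "CATG" → prefix "CAT" already present; 1 new (G)
  "CATTG" → prefix "CATT" already present; 1 new (G)
  "CATTAG" → prefix "CATTA" already present; 1 new (G)
  "CATTAC" → prefix "CATTA" already present; 1 new (C)
  "CATTTG" → prefix "CATT" already present; 2 new (T, G)
Total nodes = 5 + 1 + 1 + 1 + 1 + 2 = 11

11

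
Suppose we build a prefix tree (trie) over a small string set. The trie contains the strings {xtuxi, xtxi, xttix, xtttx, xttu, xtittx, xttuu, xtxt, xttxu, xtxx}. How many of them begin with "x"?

10

Walk to "x"; the words in its subtree are exactly those with that prefix.
Matches: "xtittx", "xttix", "xtttx", "xttu", "xttuu", "xttxu", "xtuxi", "xtxi", "xtxt", "xtxx"
Count: 10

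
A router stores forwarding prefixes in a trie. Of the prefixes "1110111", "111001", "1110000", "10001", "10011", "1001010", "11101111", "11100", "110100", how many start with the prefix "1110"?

Filter for entries beginning with "1110":
Words under "1110": 11100, 1110000, 111001, 1110111, 11101111
Count: 5

5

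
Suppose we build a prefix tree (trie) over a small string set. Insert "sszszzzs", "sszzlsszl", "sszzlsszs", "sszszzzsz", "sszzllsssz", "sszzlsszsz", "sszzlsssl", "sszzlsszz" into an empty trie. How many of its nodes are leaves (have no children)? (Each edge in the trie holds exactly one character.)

6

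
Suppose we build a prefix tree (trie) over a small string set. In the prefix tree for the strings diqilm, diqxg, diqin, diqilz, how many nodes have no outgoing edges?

4

Leaves are exactly the stored words that no other stored word extends.
Those words: "diqilm", "diqilz", "diqin", "diqxg"
Leaf count: 4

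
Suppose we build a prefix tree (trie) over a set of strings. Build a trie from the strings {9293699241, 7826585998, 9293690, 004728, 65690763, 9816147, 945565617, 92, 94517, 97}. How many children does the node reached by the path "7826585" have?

1

Follow the path "7826585" to its node, then look at its outgoing edges.
Distinct next characters after "7826585": 9.
That node has 1 child edge.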